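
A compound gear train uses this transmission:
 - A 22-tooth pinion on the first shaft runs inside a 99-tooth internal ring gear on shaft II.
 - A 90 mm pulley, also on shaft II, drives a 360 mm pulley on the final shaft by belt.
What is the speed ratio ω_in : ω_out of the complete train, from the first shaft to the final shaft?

Each stage contributes driven/driver: internal gear 99/22 = 4.5, belt 360/90 = 4.
Overall: 4.5 × 4 = 18.

18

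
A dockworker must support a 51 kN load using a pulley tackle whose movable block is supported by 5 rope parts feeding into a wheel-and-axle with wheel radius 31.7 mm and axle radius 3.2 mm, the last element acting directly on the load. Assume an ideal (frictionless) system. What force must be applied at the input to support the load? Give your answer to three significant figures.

Block-and-tackle MA = number of supporting rope parts = 5.
Wheel-and-axle MA = R/r = 31.7/3.2 = 9.9062.
Combined ideal MA = 5 × 9.9062 = 49.531.
Effort = load / MA = 51 / 49.531 = 1.0297 kN.

1.03 kN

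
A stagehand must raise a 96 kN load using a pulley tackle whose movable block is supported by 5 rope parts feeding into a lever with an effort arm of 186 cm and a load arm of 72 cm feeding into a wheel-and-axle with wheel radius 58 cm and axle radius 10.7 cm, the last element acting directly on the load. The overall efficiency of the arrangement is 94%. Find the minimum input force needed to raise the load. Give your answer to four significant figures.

1.459 kN

Block-and-tackle MA = number of supporting rope parts = 5.
Lever MA = effort arm / load arm = 186/72 = 2.5833.
Wheel-and-axle MA = R/r = 58/10.7 = 5.4206.
Combined ideal MA = 5 × 2.5833 × 5.4206 = 70.016.
Actual MA = 70.016 × 0.94 = 65.815.
Effort = load / actual MA = 96 / 65.815 = 1.4586 kN.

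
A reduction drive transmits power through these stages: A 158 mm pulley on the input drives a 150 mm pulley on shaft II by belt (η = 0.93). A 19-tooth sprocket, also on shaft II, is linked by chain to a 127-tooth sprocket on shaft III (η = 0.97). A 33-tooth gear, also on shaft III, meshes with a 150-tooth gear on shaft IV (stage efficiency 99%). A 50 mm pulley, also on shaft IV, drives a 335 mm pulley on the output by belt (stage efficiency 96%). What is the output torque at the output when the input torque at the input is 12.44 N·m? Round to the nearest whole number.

Belt: ratio = 150/158 = 0.94937; torque at shaft II = 12.44 × 0.94937 × 0.93 = 10.983 N·m.
Chain: ratio = 127/19 = 6.6842; torque at shaft III = 10.983 × 6.6842 × 0.97 = 71.213 N·m.
Gear mesh: ratio = 150/33 = 4.5455; torque at shaft IV = 71.213 × 4.5455 × 0.99 = 320.46 N·m.
Belt: ratio = 335/50 = 6.7; torque at the output = 320.46 × 6.7 × 0.96 = 2061.2 N·m.

2061 N·m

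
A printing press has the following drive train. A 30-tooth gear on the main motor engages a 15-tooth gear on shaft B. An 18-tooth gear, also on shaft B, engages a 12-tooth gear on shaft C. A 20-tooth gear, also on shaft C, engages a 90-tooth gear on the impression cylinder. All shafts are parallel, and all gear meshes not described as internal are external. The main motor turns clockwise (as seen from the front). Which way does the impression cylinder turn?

counterclockwise

the main motor → shaft B: external mesh, 1 reversal → CCW.
shaft B → shaft C: external mesh, 1 reversal → CW.
shaft C → the impression cylinder: external mesh, 1 reversal → CCW.
3 reversals in total — an odd number — so the impression cylinder turns opposite to the main motor.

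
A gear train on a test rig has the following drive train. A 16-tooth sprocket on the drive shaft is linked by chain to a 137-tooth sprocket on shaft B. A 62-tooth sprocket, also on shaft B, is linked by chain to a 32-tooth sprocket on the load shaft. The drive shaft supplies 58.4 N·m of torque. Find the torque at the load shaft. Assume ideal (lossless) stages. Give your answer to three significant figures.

chain 137/16 = 8.5625 → τ = 58.4·8.5625 = 500.05 N·m
chain 32/62 = 0.51613 → τ = 500.05·0.51613 = 258.09 N·m

258 N·m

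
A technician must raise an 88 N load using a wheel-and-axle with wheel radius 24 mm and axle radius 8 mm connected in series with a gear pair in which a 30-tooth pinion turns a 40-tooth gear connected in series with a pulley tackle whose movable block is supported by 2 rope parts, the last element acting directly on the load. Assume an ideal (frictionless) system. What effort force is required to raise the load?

Wheel-and-axle MA = R/r = 24/8 = 3.
Gear pair MA = 40/30 = 1.3333.
Block-and-tackle MA = number of supporting rope parts = 2.
Combined ideal MA = 3 × 1.3333 × 2 = 8.
Effort = load / MA = 88 / 8 = 11 N.

11 N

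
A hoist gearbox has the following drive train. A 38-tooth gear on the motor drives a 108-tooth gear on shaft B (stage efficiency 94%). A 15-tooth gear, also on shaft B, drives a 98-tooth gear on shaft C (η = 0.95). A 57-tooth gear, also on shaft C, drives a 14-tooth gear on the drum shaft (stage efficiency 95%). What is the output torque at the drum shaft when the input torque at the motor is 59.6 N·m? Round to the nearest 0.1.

gear mesh 108/38 = 2.8421 → τ = 59.6·2.8421·0.94 = 159.23 N·m
gear mesh 98/15 = 6.5333 → τ = 159.23·6.5333·0.95 = 988.26 N·m
gear mesh 14/57 = 0.24561 → τ = 988.26·0.24561·0.95 = 230.59 N·m

230.6 N·m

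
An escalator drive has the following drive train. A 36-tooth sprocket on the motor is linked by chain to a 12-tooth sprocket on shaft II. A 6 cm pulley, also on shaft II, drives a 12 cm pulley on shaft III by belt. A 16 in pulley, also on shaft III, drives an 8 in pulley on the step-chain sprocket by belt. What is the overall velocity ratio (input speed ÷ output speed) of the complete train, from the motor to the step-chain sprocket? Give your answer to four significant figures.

Each stage contributes driven/driver: chain 12/36 = 0.33333, belt 12/6 = 2, belt 8/16 = 0.5.
Overall: 0.33333 × 2 × 0.5 = 0.33333.

0.3333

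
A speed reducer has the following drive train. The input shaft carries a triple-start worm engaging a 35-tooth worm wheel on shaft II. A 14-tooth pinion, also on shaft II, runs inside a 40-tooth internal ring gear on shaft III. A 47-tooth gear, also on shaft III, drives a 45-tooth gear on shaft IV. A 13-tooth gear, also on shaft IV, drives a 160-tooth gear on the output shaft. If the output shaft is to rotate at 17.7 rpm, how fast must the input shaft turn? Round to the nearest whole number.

6953 rpm

Overall ratio R = 11.667 × 2.8571 × 0.95745 × 12.308 = 392.8.
Required input speed = output speed × R = 17.7 × 392.8 = 6952.5 rpm.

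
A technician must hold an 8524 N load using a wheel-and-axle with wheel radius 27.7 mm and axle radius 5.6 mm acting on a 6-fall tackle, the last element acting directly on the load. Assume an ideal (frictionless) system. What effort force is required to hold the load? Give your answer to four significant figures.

Wheel-and-axle MA = R/r = 27.7/5.6 = 4.9464.
Block-and-tackle MA = number of supporting rope parts = 6.
Combined ideal MA = 4.9464 × 6 = 29.679.
Effort = load / MA = 8524 / 29.679 = 287.21 N.

287.2 N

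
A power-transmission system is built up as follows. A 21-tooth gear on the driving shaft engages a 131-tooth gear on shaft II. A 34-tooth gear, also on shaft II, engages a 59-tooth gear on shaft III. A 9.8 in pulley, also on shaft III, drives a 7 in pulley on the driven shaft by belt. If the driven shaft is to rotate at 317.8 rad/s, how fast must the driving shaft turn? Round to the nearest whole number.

Overall ratio R = 6.2381 × 1.7353 × 0.71429 = 7.7321.
Required input speed = output speed × R = 317.8 × 7.7321 = 2457.3 rad/s.

2457 rad/s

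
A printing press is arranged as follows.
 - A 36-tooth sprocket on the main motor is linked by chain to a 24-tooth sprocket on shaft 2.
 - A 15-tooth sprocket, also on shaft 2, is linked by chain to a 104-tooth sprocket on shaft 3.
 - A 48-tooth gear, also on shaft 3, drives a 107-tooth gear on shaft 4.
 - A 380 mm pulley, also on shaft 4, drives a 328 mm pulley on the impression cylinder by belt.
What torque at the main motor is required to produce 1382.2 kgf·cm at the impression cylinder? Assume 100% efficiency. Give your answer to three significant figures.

Overall ratio R = 0.66667 × 6.9333 × 2.2292 × 0.86316 = 8.8937.
Input torque = output torque / R = 1382.2 / 8.8937 = 155.41 kgf·cm.

155 kgf·cm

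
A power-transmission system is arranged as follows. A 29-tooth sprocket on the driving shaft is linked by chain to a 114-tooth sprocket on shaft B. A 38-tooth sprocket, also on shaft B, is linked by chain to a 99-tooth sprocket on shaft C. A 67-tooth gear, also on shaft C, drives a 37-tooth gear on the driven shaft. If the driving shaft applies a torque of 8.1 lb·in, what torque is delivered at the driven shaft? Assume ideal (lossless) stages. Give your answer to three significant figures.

Chain: ratio = 114/29 = 3.931; torque at shaft B = 8.1 × 3.931 = 31.841 lb·in.
Chain: ratio = 99/38 = 2.6053; torque at shaft C = 31.841 × 2.6053 = 82.955 lb·in.
Gear mesh: ratio = 37/67 = 0.55224; torque at the driven shaft = 82.955 × 0.55224 = 45.811 lb·in.

45.8 lb·in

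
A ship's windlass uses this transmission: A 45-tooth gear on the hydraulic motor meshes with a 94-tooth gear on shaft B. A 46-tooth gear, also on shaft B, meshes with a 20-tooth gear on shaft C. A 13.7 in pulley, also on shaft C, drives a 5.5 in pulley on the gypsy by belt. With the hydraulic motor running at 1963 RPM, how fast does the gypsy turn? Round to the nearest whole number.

gear mesh 94/45 = 2.0889 → 1963/2.0889 = 939.73 RPM
gear mesh 20/46 = 0.43478 → 939.73/0.43478 = 2161.4 RPM
belt 5.5/13.7 = 0.40146 → 2161.4/0.40146 = 5383.8 RPM

5384 RPM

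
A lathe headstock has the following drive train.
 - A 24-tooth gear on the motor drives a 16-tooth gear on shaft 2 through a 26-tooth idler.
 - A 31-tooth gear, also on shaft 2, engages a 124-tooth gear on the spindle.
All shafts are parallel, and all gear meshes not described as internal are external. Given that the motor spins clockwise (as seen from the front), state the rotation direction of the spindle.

the motor → shaft 2: driver → idler → driven is 2 external meshes, 2 reversals → CW.
shaft 2 → the spindle: external mesh, 1 reversal → CCW.
3 reversals in total — an odd number — so the spindle turns opposite to the motor.

anticlockwise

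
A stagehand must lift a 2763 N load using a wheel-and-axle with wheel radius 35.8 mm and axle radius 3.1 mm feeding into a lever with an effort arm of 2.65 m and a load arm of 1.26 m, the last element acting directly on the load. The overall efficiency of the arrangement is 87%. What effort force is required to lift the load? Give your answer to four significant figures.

Wheel-and-axle MA = R/r = 35.8/3.1 = 11.548.
Lever MA = effort arm / load arm = 2.65/1.26 = 2.1032.
Combined ideal MA = 11.548 × 2.1032 = 24.288.
Actual MA = 24.288 × 0.87 = 21.131.
Effort = load / actual MA = 2763 / 21.131 = 130.76 N.

130.8 N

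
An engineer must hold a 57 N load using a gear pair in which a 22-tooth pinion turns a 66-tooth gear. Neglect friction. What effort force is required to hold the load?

19 N

Gear pair MA = 66/22 = 3.
Effort = load / MA = 57 / 3 = 19 N.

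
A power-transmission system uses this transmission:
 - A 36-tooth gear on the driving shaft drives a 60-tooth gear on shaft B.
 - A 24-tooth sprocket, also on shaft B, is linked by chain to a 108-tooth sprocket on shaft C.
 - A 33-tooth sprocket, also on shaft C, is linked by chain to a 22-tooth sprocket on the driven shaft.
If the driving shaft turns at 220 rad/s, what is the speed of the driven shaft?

gear mesh 60/36 = 1.6667 → 220/1.6667 = 132 rad/s
chain 108/24 = 4.5 → 132/4.5 = 29.333 rad/s
chain 22/33 = 0.66667 → 29.333/0.66667 = 44 rad/s

44 rad/s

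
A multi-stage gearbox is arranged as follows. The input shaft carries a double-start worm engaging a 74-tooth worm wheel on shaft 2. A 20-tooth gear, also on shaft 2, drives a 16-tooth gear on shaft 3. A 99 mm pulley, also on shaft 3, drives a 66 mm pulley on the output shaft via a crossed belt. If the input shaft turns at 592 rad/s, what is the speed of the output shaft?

the input shaft → shaft 2 (worm, 74/2): 592 ÷ 37 = 16 rad/s
shaft 2 → shaft 3 (gear mesh, 16/20): 16 ÷ 0.8 = 20 rad/s
shaft 3 → the output shaft (belt, 66/99): 20 ÷ 0.66667 = 30 rad/s

30 rad/s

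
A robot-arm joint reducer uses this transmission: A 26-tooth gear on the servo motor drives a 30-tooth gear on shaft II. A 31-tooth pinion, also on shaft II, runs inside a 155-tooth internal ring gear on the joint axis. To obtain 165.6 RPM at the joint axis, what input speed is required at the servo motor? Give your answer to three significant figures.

955 RPM

Overall ratio R = 1.1538 × 5 = 5.7692.
Required input speed = output speed × R = 165.6 × 5.7692 = 955.38 RPM.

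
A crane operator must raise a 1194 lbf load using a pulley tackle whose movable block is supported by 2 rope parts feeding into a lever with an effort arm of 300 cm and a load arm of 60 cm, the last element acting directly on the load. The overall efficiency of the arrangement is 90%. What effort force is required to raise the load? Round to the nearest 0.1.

132.7 lbf

Block-and-tackle MA = number of supporting rope parts = 2.
Lever MA = effort arm / load arm = 300/60 = 5.
Combined ideal MA = 2 × 5 = 10.
Actual MA = 10 × 0.90 = 9.
Effort = load / actual MA = 1194 / 9 = 132.67 lbf.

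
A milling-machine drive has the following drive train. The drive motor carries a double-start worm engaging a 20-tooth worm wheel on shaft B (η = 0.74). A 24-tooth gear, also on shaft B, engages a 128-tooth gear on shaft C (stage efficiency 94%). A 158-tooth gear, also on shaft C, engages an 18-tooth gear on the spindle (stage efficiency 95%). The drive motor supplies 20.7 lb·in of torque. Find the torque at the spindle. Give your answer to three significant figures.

Worm: ratio = 20/2 = 10; torque at shaft B = 20.7 × 10 × 0.74 = 153.18 lb·in.
Gear mesh: ratio = 128/24 = 5.3333; torque at shaft C = 153.18 × 5.3333 × 0.94 = 767.94 lb·in.
Gear mesh: ratio = 18/158 = 0.11392; torque at the spindle = 767.94 × 0.11392 × 0.95 = 83.113 lb·in.

83.1 lb·in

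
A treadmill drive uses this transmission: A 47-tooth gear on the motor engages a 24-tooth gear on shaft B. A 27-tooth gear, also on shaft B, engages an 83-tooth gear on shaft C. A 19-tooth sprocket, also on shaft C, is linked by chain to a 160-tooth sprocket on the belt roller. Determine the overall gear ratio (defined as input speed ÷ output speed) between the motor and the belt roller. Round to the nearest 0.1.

13.2

Each stage contributes driven/driver: gear mesh 24/47 = 0.51064, gear mesh 83/27 = 3.0741, chain 160/19 = 8.4211.
Overall: 0.51064 × 3.0741 × 8.4211 = 13.219.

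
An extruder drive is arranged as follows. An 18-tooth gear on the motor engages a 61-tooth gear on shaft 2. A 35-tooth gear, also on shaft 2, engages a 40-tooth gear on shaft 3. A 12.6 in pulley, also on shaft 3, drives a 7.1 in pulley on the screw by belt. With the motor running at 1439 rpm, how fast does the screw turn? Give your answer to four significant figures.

the motor → shaft 2 (gear mesh, 61/18): 1439 ÷ 3.3889 = 424.62 rpm
shaft 2 → shaft 3 (gear mesh, 40/35): 424.62 ÷ 1.1429 = 371.55 rpm
shaft 3 → the screw (belt, 7.1/12.6): 371.55 ÷ 0.56349 = 659.36 rpm

659.4 rpm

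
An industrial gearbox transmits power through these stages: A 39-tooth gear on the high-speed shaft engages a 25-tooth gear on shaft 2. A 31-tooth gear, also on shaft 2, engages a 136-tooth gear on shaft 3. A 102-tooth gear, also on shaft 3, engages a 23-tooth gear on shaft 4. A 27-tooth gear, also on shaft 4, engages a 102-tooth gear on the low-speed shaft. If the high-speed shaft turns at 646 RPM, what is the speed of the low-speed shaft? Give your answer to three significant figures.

270 RPM

Gear mesh: ratio = 25/39 = 0.64103, so shaft 2 turns at 646 / 0.64103 = 1007.8 RPM.
Gear mesh: ratio = 136/31 = 4.3871, so shaft 3 turns at 1007.8 / 4.3871 = 229.71 RPM.
Gear mesh: ratio = 23/102 = 0.22549, so shaft 4 turns at 229.71 / 0.22549 = 1018.7 RPM.
Gear mesh: ratio = 102/27 = 3.7778, so the low-speed shaft turns at 1018.7 / 3.7778 = 269.66 RPM.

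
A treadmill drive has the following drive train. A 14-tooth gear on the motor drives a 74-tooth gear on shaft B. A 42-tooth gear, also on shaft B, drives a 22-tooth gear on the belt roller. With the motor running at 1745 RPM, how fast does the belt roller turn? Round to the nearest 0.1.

630.3 RPM

gear mesh 74/14 = 5.2857 → 1745/5.2857 = 330.14 RPM
gear mesh 22/42 = 0.52381 → 330.14/0.52381 = 630.26 RPM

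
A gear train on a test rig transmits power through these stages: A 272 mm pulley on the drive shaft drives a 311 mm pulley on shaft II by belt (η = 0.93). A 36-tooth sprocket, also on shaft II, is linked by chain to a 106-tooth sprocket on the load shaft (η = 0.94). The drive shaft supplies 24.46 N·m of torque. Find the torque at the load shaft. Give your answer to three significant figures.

After the belt (311/272): 24.46 × 1.1434 × 0.93 = 26.009 N·m
After the chain (106/36): 26.009 × 2.9444 × 0.94 = 71.988 N·m

72.0 N·m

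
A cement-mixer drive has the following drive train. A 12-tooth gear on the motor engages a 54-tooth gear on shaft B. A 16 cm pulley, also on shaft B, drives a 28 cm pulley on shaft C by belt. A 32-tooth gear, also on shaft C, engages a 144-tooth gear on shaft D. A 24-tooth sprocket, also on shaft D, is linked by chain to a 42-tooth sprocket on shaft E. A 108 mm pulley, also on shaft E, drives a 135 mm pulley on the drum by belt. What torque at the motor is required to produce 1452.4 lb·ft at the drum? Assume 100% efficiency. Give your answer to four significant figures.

18.74 lb·ft

Overall ratio R = 4.5 × 1.75 × 4.5 × 1.75 × 1.25 = 77.52.
Input torque = output torque / R = 1452.4 / 77.52 = 18.736 lb·ft.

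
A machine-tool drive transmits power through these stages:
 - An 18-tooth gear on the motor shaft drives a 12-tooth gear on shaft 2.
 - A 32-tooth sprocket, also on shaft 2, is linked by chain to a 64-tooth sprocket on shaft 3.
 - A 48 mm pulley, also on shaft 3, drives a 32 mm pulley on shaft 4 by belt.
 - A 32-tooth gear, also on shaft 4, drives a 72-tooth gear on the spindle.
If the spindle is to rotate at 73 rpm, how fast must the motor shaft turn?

Overall ratio R = 0.66667 × 2 × 0.66667 × 2.25 = 2.
Required input speed = output speed × R = 73 × 2 = 146 rpm.

146 rpm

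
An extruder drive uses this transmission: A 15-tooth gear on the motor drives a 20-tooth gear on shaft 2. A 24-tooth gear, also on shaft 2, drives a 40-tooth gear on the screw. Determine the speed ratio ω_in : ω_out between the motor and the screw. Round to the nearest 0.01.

2.22

Each stage contributes driven/driver: gear mesh 20/15 = 1.3333, gear mesh 40/24 = 1.6667.
Overall: 1.3333 × 1.6667 = 2.2222.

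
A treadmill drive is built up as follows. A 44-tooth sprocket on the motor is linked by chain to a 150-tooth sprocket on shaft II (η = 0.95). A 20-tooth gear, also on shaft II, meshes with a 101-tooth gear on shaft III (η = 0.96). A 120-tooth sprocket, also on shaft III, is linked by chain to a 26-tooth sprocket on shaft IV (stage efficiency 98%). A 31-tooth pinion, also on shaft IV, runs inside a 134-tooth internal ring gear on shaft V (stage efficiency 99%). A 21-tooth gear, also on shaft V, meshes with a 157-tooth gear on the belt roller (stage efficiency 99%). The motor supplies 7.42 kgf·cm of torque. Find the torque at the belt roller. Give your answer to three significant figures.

After the chain (150/44): 7.42 × 3.4091 × 0.95 = 24.031 kgf·cm
After the gear mesh (101/20): 24.031 × 5.05 × 0.96 = 116.5 kgf·cm
After the chain (26/120): 116.5 × 0.21667 × 0.98 = 24.737 kgf·cm
After the internal gear (134/31): 24.737 × 4.3226 × 0.99 = 105.86 kgf·cm
After the gear mesh (157/21): 105.86 × 7.4762 × 0.99 = 783.5 kgf·cm

784 kgf·cm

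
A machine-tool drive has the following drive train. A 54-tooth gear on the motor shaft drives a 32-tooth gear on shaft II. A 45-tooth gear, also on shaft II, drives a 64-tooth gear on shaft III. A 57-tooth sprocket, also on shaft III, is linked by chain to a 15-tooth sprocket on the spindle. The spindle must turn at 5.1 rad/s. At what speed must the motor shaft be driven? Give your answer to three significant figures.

Overall ratio R = 0.59259 × 1.4222 × 0.26316 = 0.22179.
Required input speed = output speed × R = 5.1 × 0.22179 = 1.1311 rad/s.

1.13 rad/s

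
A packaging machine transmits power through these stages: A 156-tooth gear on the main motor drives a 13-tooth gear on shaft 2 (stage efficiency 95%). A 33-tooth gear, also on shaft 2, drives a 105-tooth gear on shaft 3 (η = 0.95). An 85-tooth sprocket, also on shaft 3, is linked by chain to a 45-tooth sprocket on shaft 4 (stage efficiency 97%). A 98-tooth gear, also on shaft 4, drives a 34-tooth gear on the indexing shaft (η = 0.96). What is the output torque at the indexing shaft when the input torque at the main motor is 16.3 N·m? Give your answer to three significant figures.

After the gear mesh (13/156): 16.3 × 0.083333 × 0.95 = 1.2904 N·m
After the gear mesh (105/33): 1.2904 × 3.1818 × 0.95 = 3.9006 N·m
After the chain (45/85): 3.9006 × 0.52941 × 0.97 = 2.0031 N·m
After the gear mesh (34/98): 2.0031 × 0.34694 × 0.96 = 0.66714 N·m

0.667 N·m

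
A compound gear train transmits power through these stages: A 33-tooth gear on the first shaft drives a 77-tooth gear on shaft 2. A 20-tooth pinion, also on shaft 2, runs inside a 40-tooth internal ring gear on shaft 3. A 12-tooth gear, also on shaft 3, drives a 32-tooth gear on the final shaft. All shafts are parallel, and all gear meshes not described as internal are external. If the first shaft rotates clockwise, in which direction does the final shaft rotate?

clockwise

the first shaft → shaft 2: external mesh, 1 reversal → CCW.
shaft 2 → shaft 3: internal mesh, same direction → CCW.
shaft 3 → the final shaft: external mesh, 1 reversal → CW.
2 reversals in total — an even number — so the final shaft turns the same way as the first shaft.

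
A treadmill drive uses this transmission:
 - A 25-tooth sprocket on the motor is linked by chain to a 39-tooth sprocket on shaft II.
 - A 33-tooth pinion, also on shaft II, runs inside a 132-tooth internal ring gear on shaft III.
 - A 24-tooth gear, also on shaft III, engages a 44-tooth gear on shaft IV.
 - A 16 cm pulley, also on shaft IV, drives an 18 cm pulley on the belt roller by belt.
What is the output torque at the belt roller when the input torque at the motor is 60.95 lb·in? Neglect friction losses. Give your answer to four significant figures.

784.4 lb·in

chain 39/25 = 1.56 → τ = 60.95·1.56 = 95.082 lb·in
internal gear 132/33 = 4 → τ = 95.082·4 = 380.33 lb·in
gear mesh 44/24 = 1.8333 → τ = 380.33·1.8333 = 697.27 lb·in
belt 18/16 = 1.125 → τ = 697.27·1.125 = 784.43 lb·in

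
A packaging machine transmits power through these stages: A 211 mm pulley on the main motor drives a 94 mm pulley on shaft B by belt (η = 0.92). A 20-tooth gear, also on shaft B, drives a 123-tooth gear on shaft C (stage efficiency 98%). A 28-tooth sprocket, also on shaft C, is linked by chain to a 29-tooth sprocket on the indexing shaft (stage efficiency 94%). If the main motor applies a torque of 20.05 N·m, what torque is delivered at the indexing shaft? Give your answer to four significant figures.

Belt: ratio = 94/211 = 0.4455; torque at shaft B = 20.05 × 0.4455 × 0.92 = 8.2176 N·m.
Gear mesh: ratio = 123/20 = 6.15; torque at shaft C = 8.2176 × 6.15 × 0.98 = 49.528 N·m.
Chain: ratio = 29/28 = 1.0357; torque at the indexing shaft = 49.528 × 1.0357 × 0.94 = 48.219 N·m.

48.22 N·m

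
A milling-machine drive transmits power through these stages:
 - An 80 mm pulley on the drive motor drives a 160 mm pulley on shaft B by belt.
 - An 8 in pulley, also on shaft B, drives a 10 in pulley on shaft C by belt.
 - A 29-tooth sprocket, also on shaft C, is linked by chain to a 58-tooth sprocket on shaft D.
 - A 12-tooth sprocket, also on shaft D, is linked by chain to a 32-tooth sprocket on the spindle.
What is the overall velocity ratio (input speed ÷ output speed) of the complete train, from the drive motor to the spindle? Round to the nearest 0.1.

Each stage contributes driven/driver: belt 160/80 = 2, belt 10/8 = 1.25, chain 58/29 = 2, chain 32/12 = 2.6667.
Overall: 2 × 1.25 × 2 × 2.6667 = 13.333.

13.3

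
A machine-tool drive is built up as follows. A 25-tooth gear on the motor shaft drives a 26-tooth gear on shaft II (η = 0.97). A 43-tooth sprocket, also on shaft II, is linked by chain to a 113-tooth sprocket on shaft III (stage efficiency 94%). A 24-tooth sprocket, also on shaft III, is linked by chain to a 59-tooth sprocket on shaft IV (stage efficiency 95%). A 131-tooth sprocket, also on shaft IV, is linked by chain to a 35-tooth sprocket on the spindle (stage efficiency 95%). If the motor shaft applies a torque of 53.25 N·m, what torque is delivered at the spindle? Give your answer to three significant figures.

78.7 N·m

After the gear mesh (26/25): 53.25 × 1.04 × 0.97 = 53.719 N·m
After the chain (113/43): 53.719 × 2.6279 × 0.94 = 132.7 N·m
After the chain (59/24): 132.7 × 2.4583 × 0.95 = 309.9 N·m
After the chain (35/131): 309.9 × 0.26718 × 0.95 = 78.659 N·m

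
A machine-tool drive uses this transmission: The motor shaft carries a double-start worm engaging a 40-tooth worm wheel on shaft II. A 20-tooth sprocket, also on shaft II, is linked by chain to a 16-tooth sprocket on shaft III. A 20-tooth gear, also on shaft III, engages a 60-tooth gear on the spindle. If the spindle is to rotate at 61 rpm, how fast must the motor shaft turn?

Overall ratio R = 20 × 0.8 × 3 = 48.
Required input speed = output speed × R = 61 × 48 = 2928 rpm.

2928 rpm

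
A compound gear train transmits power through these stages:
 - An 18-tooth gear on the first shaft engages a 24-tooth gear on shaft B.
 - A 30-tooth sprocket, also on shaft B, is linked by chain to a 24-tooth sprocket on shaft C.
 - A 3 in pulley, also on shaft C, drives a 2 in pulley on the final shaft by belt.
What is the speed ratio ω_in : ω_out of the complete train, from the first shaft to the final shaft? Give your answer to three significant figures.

0.711

Each stage contributes driven/driver: gear mesh 24/18 = 1.3333, chain 24/30 = 0.8, belt 2/3 = 0.66667.
Overall: 1.3333 × 0.8 × 0.66667 = 0.71111.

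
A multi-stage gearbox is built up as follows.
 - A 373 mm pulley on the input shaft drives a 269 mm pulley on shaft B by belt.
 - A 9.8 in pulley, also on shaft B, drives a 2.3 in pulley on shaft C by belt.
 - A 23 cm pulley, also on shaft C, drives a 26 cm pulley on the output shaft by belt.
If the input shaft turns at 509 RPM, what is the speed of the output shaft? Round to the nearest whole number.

2660 RPM

the input shaft → shaft B (belt, 269/373): 509 ÷ 0.72118 = 705.79 RPM
shaft B → shaft C (belt, 2.3/9.8): 705.79 ÷ 0.23469 = 3007.3 RPM
shaft C → the output shaft (belt, 26/23): 3007.3 ÷ 1.1304 = 2660.3 RPM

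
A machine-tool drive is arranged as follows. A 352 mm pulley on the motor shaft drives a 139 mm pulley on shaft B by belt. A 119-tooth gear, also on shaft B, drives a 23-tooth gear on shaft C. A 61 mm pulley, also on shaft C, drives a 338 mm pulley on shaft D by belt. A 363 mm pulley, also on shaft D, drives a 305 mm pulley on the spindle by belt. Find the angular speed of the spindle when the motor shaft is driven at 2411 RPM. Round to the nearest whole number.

6785 RPM

the motor shaft → shaft B (belt, 139/352): 2411 ÷ 0.39489 = 6105.6 RPM
shaft B → shaft C (gear mesh, 23/119): 6105.6 ÷ 0.19328 = 31590 RPM
shaft C → shaft D (belt, 338/61): 31590 ÷ 5.541 = 5701.1 RPM
shaft D → the spindle (belt, 305/363): 5701.1 ÷ 0.84022 = 6785.2 RPM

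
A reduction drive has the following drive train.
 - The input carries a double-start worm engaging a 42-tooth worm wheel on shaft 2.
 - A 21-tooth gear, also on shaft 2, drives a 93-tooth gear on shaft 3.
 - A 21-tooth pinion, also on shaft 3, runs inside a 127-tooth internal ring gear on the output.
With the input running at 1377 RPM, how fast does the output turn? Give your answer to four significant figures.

2.448 RPM

Worm: ratio = 42/2 = 21, so shaft 2 turns at 1377 / 21 = 65.571 RPM.
Gear mesh: ratio = 93/21 = 4.4286, so shaft 3 turns at 65.571 / 4.4286 = 14.806 RPM.
Internal gear: ratio = 127/21 = 6.0476, so the output turns at 14.806 / 6.0476 = 2.4483 RPM.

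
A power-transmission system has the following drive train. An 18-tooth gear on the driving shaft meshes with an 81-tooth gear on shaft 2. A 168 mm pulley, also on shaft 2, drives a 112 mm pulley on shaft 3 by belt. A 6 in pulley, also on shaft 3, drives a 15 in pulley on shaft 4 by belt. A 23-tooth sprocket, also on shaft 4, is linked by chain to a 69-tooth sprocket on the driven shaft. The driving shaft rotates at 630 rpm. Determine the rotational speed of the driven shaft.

gear mesh 81/18 = 4.5 → 630/4.5 = 140 rpm
belt 112/168 = 0.66667 → 140/0.66667 = 210 rpm
belt 15/6 = 2.5 → 210/2.5 = 84 rpm
chain 69/23 = 3 → 84/3 = 28 rpm

28 rpm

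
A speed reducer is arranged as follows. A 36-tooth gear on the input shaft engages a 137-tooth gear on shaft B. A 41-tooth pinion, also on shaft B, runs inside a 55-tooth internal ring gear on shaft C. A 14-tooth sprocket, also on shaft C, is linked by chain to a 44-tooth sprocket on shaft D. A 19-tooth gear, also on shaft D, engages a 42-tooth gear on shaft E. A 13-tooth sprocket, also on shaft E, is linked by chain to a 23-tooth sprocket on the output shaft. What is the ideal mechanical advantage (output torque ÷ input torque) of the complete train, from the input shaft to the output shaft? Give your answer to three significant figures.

Each stage contributes driven/driver: gear mesh 137/36 = 3.8056, internal gear 55/41 = 1.3415, chain 44/14 = 3.1429, gear mesh 42/19 = 2.2105, chain 23/13 = 1.7692.
Overall: 3.8056 × 1.3415 × 3.1429 × 2.2105 × 1.7692 = 62.748.

62.7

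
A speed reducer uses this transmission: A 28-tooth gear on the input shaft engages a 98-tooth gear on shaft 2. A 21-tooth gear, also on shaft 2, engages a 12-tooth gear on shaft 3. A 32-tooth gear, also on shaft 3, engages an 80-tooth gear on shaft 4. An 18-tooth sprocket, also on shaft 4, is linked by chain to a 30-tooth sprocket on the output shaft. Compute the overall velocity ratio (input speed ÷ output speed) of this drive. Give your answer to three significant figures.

8.33

Each stage contributes driven/driver: gear mesh 98/28 = 3.5, gear mesh 12/21 = 0.57143, gear mesh 80/32 = 2.5, chain 30/18 = 1.6667.
Overall: 3.5 × 0.57143 × 2.5 × 1.6667 = 8.3333.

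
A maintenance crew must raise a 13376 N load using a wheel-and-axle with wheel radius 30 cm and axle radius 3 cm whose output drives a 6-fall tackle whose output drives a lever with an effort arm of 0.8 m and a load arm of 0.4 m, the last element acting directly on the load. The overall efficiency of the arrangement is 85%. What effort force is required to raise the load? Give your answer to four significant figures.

131.1 N

Wheel-and-axle MA = R/r = 30/3 = 10.
Block-and-tackle MA = number of supporting rope parts = 6.
Lever MA = effort arm / load arm = 0.8/0.4 = 2.
Combined ideal MA = 10 × 6 × 2 = 120.
Actual MA = 120 × 0.85 = 102.
Effort = load / actual MA = 13376 / 102 = 131.14 N.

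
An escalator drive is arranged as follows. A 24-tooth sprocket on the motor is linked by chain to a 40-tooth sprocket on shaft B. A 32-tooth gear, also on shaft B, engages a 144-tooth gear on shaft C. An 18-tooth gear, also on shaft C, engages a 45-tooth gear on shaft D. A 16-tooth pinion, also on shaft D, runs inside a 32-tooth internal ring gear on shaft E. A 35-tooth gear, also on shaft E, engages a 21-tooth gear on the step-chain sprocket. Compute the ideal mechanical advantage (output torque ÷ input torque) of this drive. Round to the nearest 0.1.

22.5

Each stage contributes driven/driver: chain 40/24 = 1.6667, gear mesh 144/32 = 4.5, gear mesh 45/18 = 2.5, internal gear 32/16 = 2, gear mesh 21/35 = 0.6.
Overall: 1.6667 × 4.5 × 2.5 × 2 × 0.6 = 22.5.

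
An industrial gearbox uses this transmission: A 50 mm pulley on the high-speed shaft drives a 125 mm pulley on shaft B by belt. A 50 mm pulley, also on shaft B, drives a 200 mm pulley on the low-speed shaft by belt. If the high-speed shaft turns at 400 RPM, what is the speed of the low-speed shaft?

belt 125/50 = 2.5 → 400/2.5 = 160 RPM
belt 200/50 = 4 → 160/4 = 40 RPM

40 RPM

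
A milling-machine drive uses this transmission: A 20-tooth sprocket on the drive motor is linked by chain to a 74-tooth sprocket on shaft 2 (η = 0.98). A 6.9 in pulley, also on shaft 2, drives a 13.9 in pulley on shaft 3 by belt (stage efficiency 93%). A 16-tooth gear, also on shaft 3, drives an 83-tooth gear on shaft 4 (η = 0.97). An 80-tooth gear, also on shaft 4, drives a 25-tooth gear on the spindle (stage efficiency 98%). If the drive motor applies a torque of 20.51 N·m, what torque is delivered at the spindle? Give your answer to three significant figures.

215 N·m

After the chain (74/20): 20.51 × 3.7 × 0.98 = 74.369 N·m
After the belt (13.9/6.9): 74.369 × 2.0145 × 0.93 = 139.33 N·m
After the gear mesh (83/16): 139.33 × 5.1875 × 0.97 = 701.09 N·m
After the gear mesh (25/80): 701.09 × 0.3125 × 0.98 = 214.71 N·m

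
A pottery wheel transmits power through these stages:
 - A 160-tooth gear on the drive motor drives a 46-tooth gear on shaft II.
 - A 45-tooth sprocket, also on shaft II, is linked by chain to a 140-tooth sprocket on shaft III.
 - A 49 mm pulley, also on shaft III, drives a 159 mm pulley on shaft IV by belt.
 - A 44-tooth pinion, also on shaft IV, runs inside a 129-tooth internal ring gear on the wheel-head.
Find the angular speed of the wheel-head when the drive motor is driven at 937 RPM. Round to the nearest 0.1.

Gear mesh: ratio = 46/160 = 0.2875, so shaft II turns at 937 / 0.2875 = 3259.1 RPM.
Chain: ratio = 140/45 = 3.1111, so shaft III turns at 3259.1 / 3.1111 = 1047.6 RPM.
Belt: ratio = 159/49 = 3.2449, so shaft IV turns at 1047.6 / 3.2449 = 322.84 RPM.
Internal gear: ratio = 129/44 = 2.9318, so the wheel-head turns at 322.84 / 2.9318 = 110.12 RPM.

110.1 RPM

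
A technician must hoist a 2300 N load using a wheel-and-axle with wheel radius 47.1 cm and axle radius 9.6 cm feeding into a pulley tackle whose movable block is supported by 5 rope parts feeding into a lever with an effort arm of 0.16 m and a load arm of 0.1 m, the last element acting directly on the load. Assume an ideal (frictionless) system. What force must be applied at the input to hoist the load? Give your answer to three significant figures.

Wheel-and-axle MA = R/r = 47.1/9.6 = 4.9062.
Block-and-tackle MA = number of supporting rope parts = 5.
Lever MA = effort arm / load arm = 0.16/0.1 = 1.6.
Combined ideal MA = 4.9062 × 5 × 1.6 = 39.25.
Effort = load / MA = 2300 / 39.25 = 58.599 N.

58.6 N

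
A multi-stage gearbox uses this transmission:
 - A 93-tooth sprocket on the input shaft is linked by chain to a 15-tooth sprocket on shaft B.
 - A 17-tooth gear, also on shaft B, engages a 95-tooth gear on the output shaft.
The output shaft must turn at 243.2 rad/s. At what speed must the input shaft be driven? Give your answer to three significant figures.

Overall ratio R = 0.16129 × 5.5882 = 0.90133.
Required input speed = output speed × R = 243.2 × 0.90133 = 219.2 rad/s.

219 rad/s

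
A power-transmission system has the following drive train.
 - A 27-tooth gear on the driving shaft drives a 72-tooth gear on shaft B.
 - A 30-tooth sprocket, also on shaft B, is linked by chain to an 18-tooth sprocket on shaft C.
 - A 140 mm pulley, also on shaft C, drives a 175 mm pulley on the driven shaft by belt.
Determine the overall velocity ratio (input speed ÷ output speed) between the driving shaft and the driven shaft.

Each stage contributes driven/driver: gear mesh 72/27 = 2.6667, chain 18/30 = 0.6, belt 175/140 = 1.25.
Overall: 2.6667 × 0.6 × 1.25 = 2.

2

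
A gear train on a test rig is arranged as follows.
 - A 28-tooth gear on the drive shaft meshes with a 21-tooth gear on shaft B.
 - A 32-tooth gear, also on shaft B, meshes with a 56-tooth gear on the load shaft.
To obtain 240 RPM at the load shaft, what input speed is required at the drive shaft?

315 RPM

Overall ratio R = 0.75 × 1.75 = 1.3125.
Required input speed = output speed × R = 240 × 1.3125 = 315 RPM.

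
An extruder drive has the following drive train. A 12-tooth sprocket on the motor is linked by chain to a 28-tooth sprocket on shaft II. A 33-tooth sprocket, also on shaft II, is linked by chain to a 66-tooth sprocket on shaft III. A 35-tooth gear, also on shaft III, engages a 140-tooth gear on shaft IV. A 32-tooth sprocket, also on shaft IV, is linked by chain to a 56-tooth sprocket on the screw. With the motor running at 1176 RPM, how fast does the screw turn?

chain 28/12 = 2.3333 → 1176/2.3333 = 504 RPM
chain 66/33 = 2 → 504/2 = 252 RPM
gear mesh 140/35 = 4 → 252/4 = 63 RPM
chain 56/32 = 1.75 → 63/1.75 = 36 RPM

36 RPM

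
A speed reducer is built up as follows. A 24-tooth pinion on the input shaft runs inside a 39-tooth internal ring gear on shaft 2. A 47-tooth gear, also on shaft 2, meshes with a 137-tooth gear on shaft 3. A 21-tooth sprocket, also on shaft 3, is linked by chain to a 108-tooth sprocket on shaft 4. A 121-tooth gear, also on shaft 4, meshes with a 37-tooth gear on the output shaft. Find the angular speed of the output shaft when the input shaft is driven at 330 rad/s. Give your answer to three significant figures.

44.3 rad/s

Internal gear: ratio = 39/24 = 1.625, so shaft 2 turns at 330 / 1.625 = 203.08 rad/s.
Gear mesh: ratio = 137/47 = 2.9149, so shaft 3 turns at 203.08 / 2.9149 = 69.669 rad/s.
Chain: ratio = 108/21 = 5.1429, so shaft 4 turns at 69.669 / 5.1429 = 13.547 rad/s.
Gear mesh: ratio = 37/121 = 0.30579, so the output shaft turns at 13.547 / 0.30579 = 44.301 rad/s.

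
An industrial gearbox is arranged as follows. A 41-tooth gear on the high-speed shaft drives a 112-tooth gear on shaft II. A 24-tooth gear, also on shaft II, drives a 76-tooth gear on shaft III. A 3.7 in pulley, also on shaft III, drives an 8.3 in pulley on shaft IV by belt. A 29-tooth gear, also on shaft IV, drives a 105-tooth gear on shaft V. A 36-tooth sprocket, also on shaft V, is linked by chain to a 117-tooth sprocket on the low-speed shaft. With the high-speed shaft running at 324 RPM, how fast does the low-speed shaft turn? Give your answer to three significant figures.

Gear mesh: ratio = 112/41 = 2.7317, so shaft II turns at 324 / 2.7317 = 118.61 RPM.
Gear mesh: ratio = 76/24 = 3.1667, so shaft III turns at 118.61 / 3.1667 = 37.455 RPM.
Belt: ratio = 8.3/3.7 = 2.2432, so shaft IV turns at 37.455 / 2.2432 = 16.697 RPM.
Gear mesh: ratio = 105/29 = 3.6207, so shaft V turns at 16.697 / 3.6207 = 4.6115 RPM.
Chain: ratio = 117/36 = 3.25, so the low-speed shaft turns at 4.6115 / 3.25 = 1.4189 RPM.

1.42 RPM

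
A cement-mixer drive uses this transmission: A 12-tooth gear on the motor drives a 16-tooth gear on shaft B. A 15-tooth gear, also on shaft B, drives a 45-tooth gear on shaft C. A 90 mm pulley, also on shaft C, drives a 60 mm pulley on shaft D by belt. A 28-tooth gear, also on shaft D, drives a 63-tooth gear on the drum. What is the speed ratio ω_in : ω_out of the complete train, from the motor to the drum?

Each stage contributes driven/driver: gear mesh 16/12 = 1.3333, gear mesh 45/15 = 3, belt 60/90 = 0.66667, gear mesh 63/28 = 2.25.
Overall: 1.3333 × 3 × 0.66667 × 2.25 = 6.

6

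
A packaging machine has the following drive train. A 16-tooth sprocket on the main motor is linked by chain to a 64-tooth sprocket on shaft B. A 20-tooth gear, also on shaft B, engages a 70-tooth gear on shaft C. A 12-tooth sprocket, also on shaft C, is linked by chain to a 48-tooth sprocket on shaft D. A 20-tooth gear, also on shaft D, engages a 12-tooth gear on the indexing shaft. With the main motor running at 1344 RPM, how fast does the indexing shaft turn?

Chain: ratio = 64/16 = 4, so shaft B turns at 1344 / 4 = 336 RPM.
Gear mesh: ratio = 70/20 = 3.5, so shaft C turns at 336 / 3.5 = 96 RPM.
Chain: ratio = 48/12 = 4, so shaft D turns at 96 / 4 = 24 RPM.
Gear mesh: ratio = 12/20 = 0.6, so the indexing shaft turns at 24 / 0.6 = 40 RPM.

40 RPM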